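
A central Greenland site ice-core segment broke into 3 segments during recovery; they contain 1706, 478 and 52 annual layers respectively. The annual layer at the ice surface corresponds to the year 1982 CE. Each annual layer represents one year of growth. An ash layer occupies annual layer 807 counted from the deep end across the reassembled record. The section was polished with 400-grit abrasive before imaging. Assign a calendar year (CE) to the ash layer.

553 CE

Total annual layers = 1706 + 478 + 52 = 2236.
Between annual layer 807 and the ice surface there are 2236 − 807 = 1429 annual layers.
The annual layer at the ice surface is 1982 CE, so the ash layer dates to 1982 − 1429 = 553 CE.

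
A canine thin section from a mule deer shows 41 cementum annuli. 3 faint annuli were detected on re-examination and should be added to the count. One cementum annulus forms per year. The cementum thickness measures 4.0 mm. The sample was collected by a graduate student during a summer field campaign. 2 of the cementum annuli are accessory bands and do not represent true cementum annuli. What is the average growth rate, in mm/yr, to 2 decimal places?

Adjusted count: 41 − 2 + 3 = 42 cementum annuli.
Extension rate ≈ 4.0 / 42 = 0.10 mm/yr.

0.10 mm/yr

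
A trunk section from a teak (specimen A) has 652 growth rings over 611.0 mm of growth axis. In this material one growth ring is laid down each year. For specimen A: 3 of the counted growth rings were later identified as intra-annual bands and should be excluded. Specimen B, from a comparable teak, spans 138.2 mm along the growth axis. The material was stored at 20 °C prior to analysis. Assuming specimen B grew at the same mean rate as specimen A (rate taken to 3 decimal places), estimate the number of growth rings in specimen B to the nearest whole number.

Specimen A: after corrections the count is 652 − 3 = 649 growth rings.
A: Mean rate = 611.0 mm / 649 years ≈ 0.941 mm/yr.
B spans 138.2 / 0.941 = 146.87 years ≈ 147 growth rings.

147 growth rings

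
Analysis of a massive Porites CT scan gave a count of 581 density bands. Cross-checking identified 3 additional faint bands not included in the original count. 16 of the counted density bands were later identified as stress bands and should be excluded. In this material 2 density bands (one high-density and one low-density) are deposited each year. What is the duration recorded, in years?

Correcting the raw count gives 581 − 16 + 3 = 568 true density bands.
Dividing by 2 density bands per year: 568 / 2 = 284 years.

284 yr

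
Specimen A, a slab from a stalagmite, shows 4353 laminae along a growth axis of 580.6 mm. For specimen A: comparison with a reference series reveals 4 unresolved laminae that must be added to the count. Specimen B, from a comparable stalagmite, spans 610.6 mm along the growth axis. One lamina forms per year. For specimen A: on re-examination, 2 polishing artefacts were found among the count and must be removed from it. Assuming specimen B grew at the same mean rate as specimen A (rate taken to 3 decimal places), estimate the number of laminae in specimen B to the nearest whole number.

4591 laminae

Specimen A: true lamina count = 4353 − 2 + 4 = 4355.
A: 580.6 mm over 4355 years gives 580.6 / 4355 ≈ 0.133 mm/yr.
For B, 610.6 / 0.133 = 4590.98 years ≈ 4591 laminae.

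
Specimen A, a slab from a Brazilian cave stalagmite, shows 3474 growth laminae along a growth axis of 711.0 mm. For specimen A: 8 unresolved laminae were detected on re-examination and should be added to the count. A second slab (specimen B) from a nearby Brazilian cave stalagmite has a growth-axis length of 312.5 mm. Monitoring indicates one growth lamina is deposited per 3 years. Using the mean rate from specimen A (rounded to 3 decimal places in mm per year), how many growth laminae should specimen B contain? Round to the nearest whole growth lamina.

Specimen A: after corrections the count is 3474 + 8 = 3482 growth laminae.
Specimen A: multiplying by 3 years per growth lamina: 3482 × 3 = 10446 years.
A: Mean rate = 711.0 mm / 10446 years ≈ 0.068 mm per year.
For B, 312.5 / 0.068 = 4595.59 years; at 3 years per growth lamina that is 4595.59 / 3 ≈ 1532 growth laminae.

1532 growth laminae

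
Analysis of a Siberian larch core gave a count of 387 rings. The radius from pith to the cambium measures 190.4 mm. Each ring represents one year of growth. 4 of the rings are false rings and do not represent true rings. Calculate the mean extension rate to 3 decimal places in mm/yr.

0.497 mm/yr

Correcting the raw count gives 387 − 4 = 383 true rings.
190.4 mm over 383 years gives 190.4 / 383 ≈ 0.497 mm/yr.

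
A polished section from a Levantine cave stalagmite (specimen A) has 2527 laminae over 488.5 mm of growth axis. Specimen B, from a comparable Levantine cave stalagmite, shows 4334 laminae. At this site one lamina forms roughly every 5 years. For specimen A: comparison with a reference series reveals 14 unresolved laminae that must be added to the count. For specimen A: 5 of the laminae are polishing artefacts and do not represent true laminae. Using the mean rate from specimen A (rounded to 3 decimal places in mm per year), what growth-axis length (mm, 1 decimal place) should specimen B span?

845.1 mm

Specimen A: adjusted count: 2527 − 5 + 14 = 2536 laminae.
Specimen A: multiplying by 5 years per lamina: 2536 × 5 = 12680 years.
A: Mean rate = 488.5 mm / 12680 years ≈ 0.039 mm/yr.
Specimen B: at 5 years per lamina, 4334 × 5 = 21670 years. For B, 0.039 mm/year × 21670 years = 845.1 mm.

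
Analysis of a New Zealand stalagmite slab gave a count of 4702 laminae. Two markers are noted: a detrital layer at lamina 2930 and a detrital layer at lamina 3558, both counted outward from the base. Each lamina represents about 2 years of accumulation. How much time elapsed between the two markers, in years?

The two markers are separated by 3558 − 2930 = 628 laminae.
Multiplying by 2 years per lamina: 628 × 2 = 1256 years.

1256 years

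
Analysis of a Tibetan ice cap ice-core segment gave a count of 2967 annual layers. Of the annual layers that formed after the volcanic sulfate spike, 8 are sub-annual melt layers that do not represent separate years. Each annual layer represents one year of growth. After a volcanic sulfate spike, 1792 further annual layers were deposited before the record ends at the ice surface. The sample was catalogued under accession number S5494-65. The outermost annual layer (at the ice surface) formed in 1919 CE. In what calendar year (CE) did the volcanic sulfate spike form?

135 CE

There are 1792 annual layers younger than the volcanic sulfate spike.
1792 − 8 false = 1784 true annual layers after the volcanic sulfate spike.
1919 − 1784 = 135 CE.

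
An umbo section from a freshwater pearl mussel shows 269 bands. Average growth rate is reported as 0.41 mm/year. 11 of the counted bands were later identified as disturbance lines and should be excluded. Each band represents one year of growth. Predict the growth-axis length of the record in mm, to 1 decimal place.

Adjusted count: 269 − 11 = 258 bands.
258 years at 0.41 mm/year gives 0.41 × 258 = 105.8 mm.

105.8 mm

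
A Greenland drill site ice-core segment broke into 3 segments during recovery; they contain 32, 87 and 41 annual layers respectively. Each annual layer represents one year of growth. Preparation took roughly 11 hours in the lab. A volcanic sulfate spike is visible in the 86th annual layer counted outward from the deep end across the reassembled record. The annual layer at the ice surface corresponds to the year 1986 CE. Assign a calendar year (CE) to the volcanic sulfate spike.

1912 CE

Total annual layers = 32 + 87 + 41 = 160.
160 − 86 = 74 annual layers lie beyond the volcanic sulfate spike toward the ice surface.
The annual layer at the ice surface is 1986 CE, so the volcanic sulfate spike dates to 1986 − 74 = 1912 CE.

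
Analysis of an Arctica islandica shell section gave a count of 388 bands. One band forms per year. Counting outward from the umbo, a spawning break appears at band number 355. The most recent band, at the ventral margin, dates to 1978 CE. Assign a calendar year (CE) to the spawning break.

1945 CE

388 − 355 = 33 bands lie beyond the spawning break toward the ventral margin.
1978 − 33 = 1945 CE.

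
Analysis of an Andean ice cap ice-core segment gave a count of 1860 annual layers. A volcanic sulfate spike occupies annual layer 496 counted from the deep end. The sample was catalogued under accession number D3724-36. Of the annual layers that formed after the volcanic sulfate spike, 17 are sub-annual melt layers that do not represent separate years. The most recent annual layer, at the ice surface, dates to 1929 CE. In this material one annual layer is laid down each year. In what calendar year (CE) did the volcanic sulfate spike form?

The volcanic sulfate spike sits at annual layer 496 from the deep end, so 1860 − 496 = 1364 annual layers formed after it.
1364 − 17 false = 1347 true annual layers after the volcanic sulfate spike.
Counting back 1347 years from 1929 CE places the volcanic sulfate spike in 1929 − 1347 = 582 CE.

582 CE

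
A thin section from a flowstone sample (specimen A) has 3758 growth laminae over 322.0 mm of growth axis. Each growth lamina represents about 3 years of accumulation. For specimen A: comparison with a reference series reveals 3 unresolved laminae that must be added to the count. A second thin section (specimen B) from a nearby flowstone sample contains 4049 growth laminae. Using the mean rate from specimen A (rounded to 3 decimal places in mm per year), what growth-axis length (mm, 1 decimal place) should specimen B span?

Specimen A: adjusted count: 3758 + 3 = 3761 growth laminae.
Specimen A: 3761 growth laminae at 3 years each span 3761 × 3 = 11283 years.
A: Extension rate ≈ 322.0 / 11283 = 0.029 mm per year.
Specimen B: at 3 years per growth lamina, 4049 × 3 = 12147 years. Length of B = 0.029 × 12147 = 352.3 mm.

352.3 mm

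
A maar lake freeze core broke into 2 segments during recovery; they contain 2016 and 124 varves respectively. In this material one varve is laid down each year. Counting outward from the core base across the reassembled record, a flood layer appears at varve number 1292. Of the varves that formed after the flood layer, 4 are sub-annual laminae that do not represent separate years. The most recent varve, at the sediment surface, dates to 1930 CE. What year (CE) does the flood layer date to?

1086 CE

Total varves = 2016 + 124 = 2140.
Between varve 1292 and the sediment surface there are 2140 − 1292 = 848 varves.
Excluding 4 false varves: 848 − 4 = 844.
The varve at the sediment surface is 1930 CE, so the flood layer dates to 1930 − 844 = 1086 CE.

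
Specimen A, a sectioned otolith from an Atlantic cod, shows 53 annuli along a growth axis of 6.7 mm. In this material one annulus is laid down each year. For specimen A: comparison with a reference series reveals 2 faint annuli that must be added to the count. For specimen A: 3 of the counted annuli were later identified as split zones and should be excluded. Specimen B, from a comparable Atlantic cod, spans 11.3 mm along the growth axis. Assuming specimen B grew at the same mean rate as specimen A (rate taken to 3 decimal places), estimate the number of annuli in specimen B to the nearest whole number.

88 annuli

Specimen A: true annulus count = 53 − 3 + 2 = 52.
A: Mean rate = 6.7 mm / 52 years ≈ 0.129 mm/year.
For B, 11.3 / 0.129 = 87.60 years ≈ 88 annuli.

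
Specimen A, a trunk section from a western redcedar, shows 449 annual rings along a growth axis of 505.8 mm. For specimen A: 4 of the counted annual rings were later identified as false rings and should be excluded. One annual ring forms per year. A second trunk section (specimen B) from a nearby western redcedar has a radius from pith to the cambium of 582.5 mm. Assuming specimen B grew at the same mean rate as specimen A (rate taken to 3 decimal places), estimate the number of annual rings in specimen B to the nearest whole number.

Specimen A: adjusted count: 449 − 4 = 445 annual rings.
A: 505.8 mm over 445 years gives 505.8 / 445 ≈ 1.137 mm/yr.
For B, 582.5 / 1.137 = 512.31 years ≈ 512 annual rings.

512 annual rings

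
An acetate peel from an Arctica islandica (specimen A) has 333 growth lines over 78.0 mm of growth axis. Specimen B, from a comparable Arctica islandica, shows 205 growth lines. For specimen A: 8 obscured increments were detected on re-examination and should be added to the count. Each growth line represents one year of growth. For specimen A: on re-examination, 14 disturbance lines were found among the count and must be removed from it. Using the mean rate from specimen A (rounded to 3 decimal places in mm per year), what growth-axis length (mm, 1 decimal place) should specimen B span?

49.0 mm

Specimen A: after corrections the count is 333 − 14 + 8 = 327 growth lines.
A: Extension rate ≈ 78.0 / 327 = 0.239 mm/year.
B's length ≈ 0.239 × 205 = 49.0 mm.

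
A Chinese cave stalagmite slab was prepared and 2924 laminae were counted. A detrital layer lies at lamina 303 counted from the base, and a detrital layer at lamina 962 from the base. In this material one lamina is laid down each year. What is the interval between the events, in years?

Separation: 962 − 303 = 659 laminae.
One lamina per year makes the interval 659 years.

659 years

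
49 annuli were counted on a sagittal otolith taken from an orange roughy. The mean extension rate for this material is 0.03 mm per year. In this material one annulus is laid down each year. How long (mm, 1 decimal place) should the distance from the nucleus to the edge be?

The record spans 49 years at 0.03 mm per year.
Length ≈ 0.03 × 49 = 1.5 mm.

1.5 mm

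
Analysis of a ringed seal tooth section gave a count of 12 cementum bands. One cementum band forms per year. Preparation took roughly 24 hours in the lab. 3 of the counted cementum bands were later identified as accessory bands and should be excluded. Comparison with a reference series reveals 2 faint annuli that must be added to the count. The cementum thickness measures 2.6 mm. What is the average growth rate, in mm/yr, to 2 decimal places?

Adjusted count: 12 − 3 + 2 = 11 cementum bands.
Mean rate = 2.6 mm / 11 years ≈ 0.24 mm/yr.

0.24 mm/yr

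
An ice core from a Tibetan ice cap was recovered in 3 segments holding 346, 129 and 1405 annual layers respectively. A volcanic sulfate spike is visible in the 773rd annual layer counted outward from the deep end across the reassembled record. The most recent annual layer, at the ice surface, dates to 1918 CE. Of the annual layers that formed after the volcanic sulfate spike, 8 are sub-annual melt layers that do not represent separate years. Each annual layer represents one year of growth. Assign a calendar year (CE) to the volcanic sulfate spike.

Total annual layers = 346 + 129 + 1405 = 1880.
The volcanic sulfate spike sits at annual layer 773 from the deep end, so 1880 − 773 = 1107 annual layers formed after it.
Excluding 8 false annual layers: 1107 − 8 = 1099.
1918 − 1099 = 819 CE.

819 CE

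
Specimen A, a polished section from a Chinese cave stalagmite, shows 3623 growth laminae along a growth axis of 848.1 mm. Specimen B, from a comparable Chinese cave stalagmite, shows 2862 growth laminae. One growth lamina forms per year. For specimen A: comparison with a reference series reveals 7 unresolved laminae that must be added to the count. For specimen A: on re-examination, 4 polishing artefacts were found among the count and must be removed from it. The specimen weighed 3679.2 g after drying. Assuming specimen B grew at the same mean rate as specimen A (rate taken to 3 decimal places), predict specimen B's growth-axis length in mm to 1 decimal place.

669.7 mm

Specimen A: correcting the raw count gives 3623 − 4 + 7 = 3626 true growth laminae.
A: 848.1 mm over 3626 years gives 848.1 / 3626 ≈ 0.234 mm/yr.
B's length ≈ 0.234 × 2862 = 669.7 mm.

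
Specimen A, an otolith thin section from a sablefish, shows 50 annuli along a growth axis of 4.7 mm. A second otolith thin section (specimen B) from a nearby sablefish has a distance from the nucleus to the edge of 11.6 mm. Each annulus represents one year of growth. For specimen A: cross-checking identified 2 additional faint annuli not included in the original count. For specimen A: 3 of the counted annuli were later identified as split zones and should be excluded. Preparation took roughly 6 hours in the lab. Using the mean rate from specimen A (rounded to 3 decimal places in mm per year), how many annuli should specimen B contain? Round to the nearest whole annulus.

121 annuli

Specimen A: correcting the raw count gives 50 − 3 + 2 = 49 true annuli.
A: Mean rate = 4.7 mm / 49 years ≈ 0.096 mm/year.
For B, 11.6 / 0.096 = 120.83 years ≈ 121 annuli.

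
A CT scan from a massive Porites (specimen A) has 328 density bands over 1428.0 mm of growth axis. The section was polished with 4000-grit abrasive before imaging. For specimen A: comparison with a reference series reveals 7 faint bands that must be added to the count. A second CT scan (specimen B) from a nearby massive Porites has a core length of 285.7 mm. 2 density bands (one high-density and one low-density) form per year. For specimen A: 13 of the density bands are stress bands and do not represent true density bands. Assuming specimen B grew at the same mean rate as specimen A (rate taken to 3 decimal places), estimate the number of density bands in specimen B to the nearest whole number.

Specimen A: correcting the raw count gives 328 − 13 + 7 = 322 true density bands.
Specimen A: with 2 density bands per year, 322 / 2 = 161 years.
A: Extension rate ≈ 1428.0 / 161 = 8.870 mm per year.
For B, 285.7 / 8.870 = 32.21 years; at 2 density bands per year that is 32.21 × 2 ≈ 64 density bands.

64 density bands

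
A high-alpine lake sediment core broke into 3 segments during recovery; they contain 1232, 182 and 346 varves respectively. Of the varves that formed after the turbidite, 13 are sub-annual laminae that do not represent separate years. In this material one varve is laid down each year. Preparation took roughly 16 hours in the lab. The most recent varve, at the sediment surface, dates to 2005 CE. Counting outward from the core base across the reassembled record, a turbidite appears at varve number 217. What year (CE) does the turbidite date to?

Total varves = 1232 + 182 + 346 = 1760.
The turbidite sits at varve 217 from the core base, so 1760 − 217 = 1543 varves formed after it.
Removing the 13 false varves leaves 1543 − 13 = 1530 true varves beyond the turbidite.
Counting back 1530 years from 2005 CE places the turbidite in 2005 − 1530 = 475 CE.

475 CE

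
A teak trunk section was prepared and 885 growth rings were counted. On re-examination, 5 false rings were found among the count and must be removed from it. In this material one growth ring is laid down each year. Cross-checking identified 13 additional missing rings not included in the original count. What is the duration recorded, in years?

Correcting the raw count gives 885 − 5 + 13 = 893 true growth rings.
With a one-to-one growth ring periodicity this is 893 years.

893 yr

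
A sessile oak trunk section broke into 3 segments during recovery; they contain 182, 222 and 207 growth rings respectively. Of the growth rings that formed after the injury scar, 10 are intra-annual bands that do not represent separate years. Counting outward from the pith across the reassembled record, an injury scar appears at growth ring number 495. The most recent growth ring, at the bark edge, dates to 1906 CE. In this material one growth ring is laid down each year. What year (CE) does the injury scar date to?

1800 CE

Total growth rings = 182 + 222 + 207 = 611.
Between growth ring 495 and the bark edge there are 611 − 495 = 116 growth rings.
Removing the 10 false growth rings leaves 116 − 10 = 106 true growth rings beyond the injury scar.
Counting back 106 years from 1906 CE places the injury scar in 1906 − 106 = 1800 CE.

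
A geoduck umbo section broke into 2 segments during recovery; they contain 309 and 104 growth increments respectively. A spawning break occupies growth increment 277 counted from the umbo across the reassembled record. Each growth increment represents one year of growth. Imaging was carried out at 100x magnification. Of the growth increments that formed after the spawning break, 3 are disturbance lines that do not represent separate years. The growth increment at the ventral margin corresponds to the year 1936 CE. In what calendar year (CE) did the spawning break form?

Total growth increments = 309 + 104 = 413.
413 − 277 = 136 growth increments lie beyond the spawning break toward the ventral margin.
Excluding 3 false growth increments: 136 − 3 = 133.
Counting back 133 years from 1936 CE places the spawning break in 1936 − 133 = 1803 CE.

1803 CE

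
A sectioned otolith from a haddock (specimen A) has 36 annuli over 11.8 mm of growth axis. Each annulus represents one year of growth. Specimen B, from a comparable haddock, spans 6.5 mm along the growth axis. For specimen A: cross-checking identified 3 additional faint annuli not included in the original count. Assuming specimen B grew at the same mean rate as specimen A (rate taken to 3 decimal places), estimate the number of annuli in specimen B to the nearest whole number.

21 annuli

Specimen A: true annulus count = 36 + 3 = 39.
A: Extension rate ≈ 11.8 / 39 = 0.303 mm/yr.
For B, 6.5 / 0.303 = 21.45 years ≈ 21 annuli.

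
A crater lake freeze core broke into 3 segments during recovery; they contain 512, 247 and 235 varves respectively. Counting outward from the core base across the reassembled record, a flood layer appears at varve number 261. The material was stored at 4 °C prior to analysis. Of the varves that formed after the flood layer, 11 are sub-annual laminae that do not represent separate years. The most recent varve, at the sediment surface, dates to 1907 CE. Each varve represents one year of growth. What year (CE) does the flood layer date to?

1185 CE

Total varves = 512 + 247 + 235 = 994.
The flood layer sits at varve 261 from the core base, so 994 − 261 = 733 varves formed after it.
Removing the 11 false varves leaves 733 − 11 = 722 true varves beyond the flood layer.
Counting back 722 years from 1907 CE places the flood layer in 1907 − 722 = 1185 CE.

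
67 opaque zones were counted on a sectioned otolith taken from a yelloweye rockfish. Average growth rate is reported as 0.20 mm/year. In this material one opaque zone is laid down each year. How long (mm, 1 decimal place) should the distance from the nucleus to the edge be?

13.4 mm

67 years of growth are recorded.
Predicted length = 0.20 mm/year × 67 years = 13.4 mm.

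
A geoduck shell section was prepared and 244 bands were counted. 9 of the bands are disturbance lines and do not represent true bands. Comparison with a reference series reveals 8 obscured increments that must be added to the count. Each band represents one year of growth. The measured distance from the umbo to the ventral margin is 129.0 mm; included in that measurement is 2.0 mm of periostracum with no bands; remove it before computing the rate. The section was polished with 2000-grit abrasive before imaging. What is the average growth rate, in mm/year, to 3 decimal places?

Adjusted count: 244 − 9 + 8 = 243 bands.
The growth record spans 129.0 − 2.0 = 127.0 mm.
127.0 mm over 243 years gives 127.0 / 243 ≈ 0.523 mm/year.

0.523 mm/year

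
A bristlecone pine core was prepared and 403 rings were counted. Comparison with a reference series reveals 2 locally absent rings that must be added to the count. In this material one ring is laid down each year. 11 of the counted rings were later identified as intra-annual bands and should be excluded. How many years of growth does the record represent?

Adjusted count: 403 − 11 + 2 = 394 rings.
With a one-to-one ring periodicity this is 394 years.

394 yr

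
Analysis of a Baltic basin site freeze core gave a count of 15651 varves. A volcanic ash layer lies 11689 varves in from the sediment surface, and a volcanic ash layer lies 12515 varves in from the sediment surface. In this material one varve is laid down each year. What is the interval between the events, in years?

826 years

The two markers are separated by 12515 − 11689 = 826 varves.
That is 826 years at one varve per year.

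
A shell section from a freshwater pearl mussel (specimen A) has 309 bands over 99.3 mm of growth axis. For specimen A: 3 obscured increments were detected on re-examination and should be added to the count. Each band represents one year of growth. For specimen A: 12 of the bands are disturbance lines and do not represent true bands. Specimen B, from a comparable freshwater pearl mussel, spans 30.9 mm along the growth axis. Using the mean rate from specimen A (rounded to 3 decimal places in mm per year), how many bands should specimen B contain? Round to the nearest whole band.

93 bands

Specimen A: adjusted count: 309 − 12 + 3 = 300 bands.
A: 99.3 mm over 300 years gives 99.3 / 300 ≈ 0.331 mm/yr.
B spans 30.9 / 0.331 = 93.35 years ≈ 93 bands.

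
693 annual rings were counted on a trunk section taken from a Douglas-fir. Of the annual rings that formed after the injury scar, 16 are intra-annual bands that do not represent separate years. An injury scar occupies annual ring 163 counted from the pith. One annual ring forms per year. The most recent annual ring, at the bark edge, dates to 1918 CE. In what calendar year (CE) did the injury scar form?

Between annual ring 163 and the bark edge there are 693 − 163 = 530 annual rings.
Excluding 16 false annual rings: 530 − 16 = 514.
Counting back 514 years from 1918 CE places the injury scar in 1918 − 514 = 1404 CE.

1404 CE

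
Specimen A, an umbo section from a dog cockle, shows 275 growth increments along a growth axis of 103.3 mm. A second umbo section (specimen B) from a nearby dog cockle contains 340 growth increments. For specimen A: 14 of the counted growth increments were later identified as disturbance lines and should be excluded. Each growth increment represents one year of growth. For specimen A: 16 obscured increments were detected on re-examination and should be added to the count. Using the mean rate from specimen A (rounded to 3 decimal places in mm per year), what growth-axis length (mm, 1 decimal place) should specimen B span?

126.8 mm

Specimen A: true growth increment count = 275 − 14 + 16 = 277.
A: 103.3 mm over 277 years gives 103.3 / 277 ≈ 0.373 mm/yr.
For B, 0.373 mm/year × 340 years = 126.8 mm.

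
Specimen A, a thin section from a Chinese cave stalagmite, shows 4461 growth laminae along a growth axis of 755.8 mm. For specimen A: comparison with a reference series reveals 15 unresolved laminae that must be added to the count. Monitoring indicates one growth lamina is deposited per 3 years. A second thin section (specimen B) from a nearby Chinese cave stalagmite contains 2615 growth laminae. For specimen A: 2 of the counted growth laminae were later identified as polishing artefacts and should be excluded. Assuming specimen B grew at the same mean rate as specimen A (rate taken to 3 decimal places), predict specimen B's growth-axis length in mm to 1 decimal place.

439.3 mm

Specimen A: correcting the raw count gives 4461 − 2 + 15 = 4474 true growth laminae.
Specimen A: 4474 growth laminae at 3 years each span 4474 × 3 = 13422 years.
A: 755.8 mm over 13422 years gives 755.8 / 13422 ≈ 0.056 mm per year.
Specimen B: at 3 years per growth lamina, 2615 × 3 = 7845 years. Length of B = 0.056 × 7845 = 439.3 mm.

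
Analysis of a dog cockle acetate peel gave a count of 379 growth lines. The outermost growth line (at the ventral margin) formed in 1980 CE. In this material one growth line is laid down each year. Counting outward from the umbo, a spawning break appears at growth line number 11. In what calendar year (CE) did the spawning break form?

1612 CE

Between growth line 11 and the ventral margin there are 379 − 11 = 368 growth lines.
Counting back 368 years from 1980 CE places the spawning break in 1980 − 368 = 1612 CE.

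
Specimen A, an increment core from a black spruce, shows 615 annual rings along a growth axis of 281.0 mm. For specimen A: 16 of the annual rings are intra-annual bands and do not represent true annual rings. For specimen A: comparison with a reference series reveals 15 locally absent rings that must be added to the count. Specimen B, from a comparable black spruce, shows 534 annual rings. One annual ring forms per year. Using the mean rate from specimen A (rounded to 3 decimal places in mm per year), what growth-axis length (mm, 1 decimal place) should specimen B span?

Specimen A: correcting the raw count gives 615 − 16 + 15 = 614 true annual rings.
A: 281.0 mm over 614 years gives 281.0 / 614 ≈ 0.458 mm/year.
Length of B = 0.458 × 534 = 244.6 mm.

244.6 mm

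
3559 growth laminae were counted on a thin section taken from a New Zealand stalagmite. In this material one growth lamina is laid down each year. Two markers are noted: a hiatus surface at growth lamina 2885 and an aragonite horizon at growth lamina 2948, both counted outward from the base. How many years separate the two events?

Separation: 2948 − 2885 = 63 growth laminae.
That is 63 years at one growth lamina per year.

63 years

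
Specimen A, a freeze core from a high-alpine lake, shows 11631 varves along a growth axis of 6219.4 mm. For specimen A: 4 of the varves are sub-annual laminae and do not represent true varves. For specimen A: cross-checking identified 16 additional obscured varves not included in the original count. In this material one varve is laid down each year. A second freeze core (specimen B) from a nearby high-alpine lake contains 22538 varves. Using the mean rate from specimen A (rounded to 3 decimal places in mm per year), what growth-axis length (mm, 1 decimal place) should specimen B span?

Specimen A: adjusted count: 11631 − 4 + 16 = 11643 varves.
A: Mean rate = 6219.4 mm / 11643 years ≈ 0.534 mm per year.
B's length ≈ 0.534 × 22538 = 12035.3 mm.

12035.3 mm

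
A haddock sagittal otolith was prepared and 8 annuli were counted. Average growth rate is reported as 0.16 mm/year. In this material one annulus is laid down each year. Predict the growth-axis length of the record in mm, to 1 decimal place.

8 years of growth are recorded.
Predicted length = 0.16 mm/year × 8 years = 1.3 mm.

1.3 mm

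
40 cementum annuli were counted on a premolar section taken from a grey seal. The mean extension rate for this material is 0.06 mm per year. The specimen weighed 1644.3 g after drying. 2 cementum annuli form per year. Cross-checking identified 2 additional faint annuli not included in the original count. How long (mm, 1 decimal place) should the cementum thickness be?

After corrections the count is 40 + 2 = 42 cementum annuli.
With 2 cementum annuli per year, 42 / 2 = 21 years.
Predicted length = 0.06 mm/year × 21 years = 1.3 mm.

1.3 mm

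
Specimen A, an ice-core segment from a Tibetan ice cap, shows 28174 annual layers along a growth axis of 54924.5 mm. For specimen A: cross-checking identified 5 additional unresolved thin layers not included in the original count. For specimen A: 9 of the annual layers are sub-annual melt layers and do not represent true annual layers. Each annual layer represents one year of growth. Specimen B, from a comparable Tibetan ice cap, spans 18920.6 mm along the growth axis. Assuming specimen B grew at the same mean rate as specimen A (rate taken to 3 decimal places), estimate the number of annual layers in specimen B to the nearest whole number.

Specimen A: true annual layer count = 28174 − 9 + 5 = 28170.
A: Extension rate ≈ 54924.5 / 28170 = 1.950 mm/yr.
Specimen B: 18920.6 mm / 1.950 mm per year = 9702.87 years ≈ 9703 annual layers.

9703 annual layers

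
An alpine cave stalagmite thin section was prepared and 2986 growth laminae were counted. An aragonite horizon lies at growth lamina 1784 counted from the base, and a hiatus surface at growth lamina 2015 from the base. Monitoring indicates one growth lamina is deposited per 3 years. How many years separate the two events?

2015 − 1784 = 231 growth laminae lie between the two events.
Multiplying by 3 years per growth lamina: 231 × 3 = 693 years.

693 yr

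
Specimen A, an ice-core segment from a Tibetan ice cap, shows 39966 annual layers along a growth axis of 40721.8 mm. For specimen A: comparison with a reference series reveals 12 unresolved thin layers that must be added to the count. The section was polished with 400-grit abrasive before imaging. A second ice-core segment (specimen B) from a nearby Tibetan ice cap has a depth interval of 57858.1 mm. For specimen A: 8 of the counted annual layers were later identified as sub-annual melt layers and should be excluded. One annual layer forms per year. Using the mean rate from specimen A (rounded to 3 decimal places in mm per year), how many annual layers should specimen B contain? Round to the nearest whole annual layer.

56779 annual layers

Specimen A: true annual layer count = 39966 − 8 + 12 = 39970.
A: Mean rate = 40721.8 mm / 39970 years ≈ 1.019 mm/yr.
Specimen B: 57858.1 mm / 1.019 mm per year = 56779.29 years ≈ 56779 annual layers.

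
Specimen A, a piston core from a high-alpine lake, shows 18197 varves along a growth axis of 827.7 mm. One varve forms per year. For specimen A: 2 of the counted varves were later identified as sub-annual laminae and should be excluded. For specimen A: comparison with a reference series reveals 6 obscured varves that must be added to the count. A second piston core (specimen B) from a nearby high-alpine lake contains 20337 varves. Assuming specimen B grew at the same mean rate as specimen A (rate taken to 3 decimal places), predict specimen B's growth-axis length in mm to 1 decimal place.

Specimen A: adjusted count: 18197 − 2 + 6 = 18201 varves.
A: Extension rate ≈ 827.7 / 18201 = 0.045 mm per year.
Length of B = 0.045 × 20337 = 915.2 mm.

915.2 mm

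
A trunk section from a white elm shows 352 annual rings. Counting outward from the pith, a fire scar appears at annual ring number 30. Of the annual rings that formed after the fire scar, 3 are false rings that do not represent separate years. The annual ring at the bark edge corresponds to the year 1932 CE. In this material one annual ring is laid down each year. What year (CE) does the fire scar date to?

Between annual ring 30 and the bark edge there are 352 − 30 = 322 annual rings.
Excluding 3 false annual rings: 322 − 3 = 319.
1932 − 319 = 1613 CE.

1613 CE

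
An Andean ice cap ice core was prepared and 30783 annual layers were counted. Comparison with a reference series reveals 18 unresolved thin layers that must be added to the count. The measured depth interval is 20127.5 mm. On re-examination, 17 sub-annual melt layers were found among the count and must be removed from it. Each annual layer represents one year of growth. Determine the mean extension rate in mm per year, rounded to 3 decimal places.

0.654 mm per year

Correcting the raw count gives 30783 − 17 + 18 = 30784 true annual layers.
20127.5 mm over 30784 years gives 20127.5 / 30784 ≈ 0.654 mm per year.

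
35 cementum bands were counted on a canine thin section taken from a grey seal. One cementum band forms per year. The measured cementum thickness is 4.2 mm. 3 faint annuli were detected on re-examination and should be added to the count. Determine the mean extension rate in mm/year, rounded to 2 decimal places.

Correcting the raw count gives 35 + 3 = 38 true cementum bands.
Mean rate = 4.2 mm / 38 years ≈ 0.11 mm/year.

0.11 mm/year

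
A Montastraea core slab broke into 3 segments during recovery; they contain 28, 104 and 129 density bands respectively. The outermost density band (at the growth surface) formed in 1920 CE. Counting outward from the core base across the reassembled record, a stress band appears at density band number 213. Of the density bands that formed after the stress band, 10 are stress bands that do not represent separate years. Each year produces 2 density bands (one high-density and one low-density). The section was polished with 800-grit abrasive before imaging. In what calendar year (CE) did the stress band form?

1901 CE

Total density bands = 28 + 104 + 129 = 261.
261 − 213 = 48 density bands lie beyond the stress band toward the growth surface.
Removing the 10 false density bands leaves 48 − 10 = 38 true density bands beyond the stress band.
38 density bands at 2 per year is 38 / 2 = 19 years.
1920 − 19 = 1901 CE.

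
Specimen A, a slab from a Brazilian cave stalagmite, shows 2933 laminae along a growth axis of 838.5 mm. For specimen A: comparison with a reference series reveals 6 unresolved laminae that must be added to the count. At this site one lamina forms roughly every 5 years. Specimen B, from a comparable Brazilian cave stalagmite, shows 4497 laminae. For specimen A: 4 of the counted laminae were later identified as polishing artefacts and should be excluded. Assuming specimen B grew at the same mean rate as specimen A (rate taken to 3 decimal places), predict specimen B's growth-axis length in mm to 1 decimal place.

Specimen A: correcting the raw count gives 2933 − 4 + 6 = 2935 true laminae.
Specimen A: 2935 laminae at 5 years each span 2935 × 5 = 14675 years.
A: Extension rate ≈ 838.5 / 14675 = 0.057 mm per year.
Specimen B: at 5 years per lamina, 4497 × 5 = 22485 years. B's length ≈ 0.057 × 22485 = 1281.6 mm.

1281.6 mm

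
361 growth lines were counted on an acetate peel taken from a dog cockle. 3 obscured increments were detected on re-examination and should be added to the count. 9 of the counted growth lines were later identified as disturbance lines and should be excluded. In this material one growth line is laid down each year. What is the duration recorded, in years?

True growth line count = 361 − 9 + 3 = 355.
With a one-to-one growth line periodicity this is 355 years.

355 years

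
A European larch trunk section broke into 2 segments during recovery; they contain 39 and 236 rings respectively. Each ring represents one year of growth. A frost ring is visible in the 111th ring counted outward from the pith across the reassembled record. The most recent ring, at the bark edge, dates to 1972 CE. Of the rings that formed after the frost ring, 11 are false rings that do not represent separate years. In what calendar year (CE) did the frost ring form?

1819 CE

Total rings = 39 + 236 = 275.
The frost ring sits at ring 111 from the pith, so 275 − 111 = 164 rings formed after it.
164 − 11 false = 153 true rings after the frost ring.
Counting back 153 years from 1972 CE places the frost ring in 1972 − 153 = 1819 CE.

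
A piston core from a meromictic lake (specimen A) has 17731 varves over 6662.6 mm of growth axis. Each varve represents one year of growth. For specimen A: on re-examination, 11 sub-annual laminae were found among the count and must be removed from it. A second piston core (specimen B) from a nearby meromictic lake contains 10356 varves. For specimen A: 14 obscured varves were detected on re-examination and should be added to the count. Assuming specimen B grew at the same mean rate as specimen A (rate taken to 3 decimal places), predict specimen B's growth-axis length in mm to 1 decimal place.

Specimen A: true varve count = 17731 − 11 + 14 = 17734.
A: 6662.6 mm over 17734 years gives 6662.6 / 17734 ≈ 0.376 mm/year.
Length of B = 0.376 × 10356 = 3893.9 mm.

3893.9 mm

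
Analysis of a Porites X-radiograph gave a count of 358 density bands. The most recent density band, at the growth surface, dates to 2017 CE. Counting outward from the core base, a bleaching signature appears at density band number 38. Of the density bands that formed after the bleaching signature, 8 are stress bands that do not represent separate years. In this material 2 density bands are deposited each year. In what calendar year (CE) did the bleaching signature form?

1861 CE

358 − 38 = 320 density bands lie beyond the bleaching signature toward the growth surface.
Removing the 8 false density bands leaves 320 − 8 = 312 true density bands beyond the bleaching signature.
Dividing by 2 density bands per year: 312 / 2 = 156 years.
The density band at the growth surface is 2017 CE, so the bleaching signature dates to 2017 − 156 = 1861 CE.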